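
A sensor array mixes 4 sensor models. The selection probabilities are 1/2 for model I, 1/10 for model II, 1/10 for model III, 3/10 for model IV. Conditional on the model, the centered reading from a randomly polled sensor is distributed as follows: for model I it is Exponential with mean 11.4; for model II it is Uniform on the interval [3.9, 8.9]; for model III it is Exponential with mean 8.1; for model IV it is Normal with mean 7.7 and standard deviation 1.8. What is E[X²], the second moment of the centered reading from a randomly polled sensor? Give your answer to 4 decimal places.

For each component E[X²] = Var + (mean)², giving I: 259.92; II: 43.0433; III: 131.22; IV: 62.53.
Overall E[X²] = 0.5·259.92 + 0.1·43.0433 + 0.1·131.22 + 0.3·62.53 = 166.145.

166.1453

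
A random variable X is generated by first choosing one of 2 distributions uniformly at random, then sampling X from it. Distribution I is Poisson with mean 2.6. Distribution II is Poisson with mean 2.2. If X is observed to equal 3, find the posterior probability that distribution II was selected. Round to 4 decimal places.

Likelihoods P(X=3 | ·): I: 0.217572; II: 0.196639.
Posterior ∝ prior × likelihood. Numerator for II: 0.5·0.196639 = 0.0983193.
Normalizing constant: 0.5·0.217572 + 0.5·0.196639 = 0.207105.
P(II | observation) = 0.0983193 / 0.207105 = 0.474731.

0.4747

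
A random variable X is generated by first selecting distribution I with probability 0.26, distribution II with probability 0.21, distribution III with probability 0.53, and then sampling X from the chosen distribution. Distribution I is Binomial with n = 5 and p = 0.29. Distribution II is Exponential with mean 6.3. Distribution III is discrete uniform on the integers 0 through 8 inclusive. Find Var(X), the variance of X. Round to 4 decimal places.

14.9051

Per component, I: μ=1.45, E[X²]=3.132; II: μ=6.3, E[X²]=79.38; III: μ=4, E[X²]=22.6667.
E[X] = 0.26·1.45 + 0.21·6.3 + 0.53·4 = 3.82.
E[X²] = 0.26·3.132 + 0.21·79.38 + 0.53·22.6667 = 29.4975.
Var(X) = E[X²] − (E[X])² = 29.4975 − 14.5924 = 14.9051.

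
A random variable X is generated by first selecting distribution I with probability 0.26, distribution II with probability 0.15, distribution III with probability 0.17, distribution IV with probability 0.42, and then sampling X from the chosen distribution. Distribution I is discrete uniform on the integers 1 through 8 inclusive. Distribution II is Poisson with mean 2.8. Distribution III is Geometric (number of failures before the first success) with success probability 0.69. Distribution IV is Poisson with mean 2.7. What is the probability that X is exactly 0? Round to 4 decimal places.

Conditional on each component, P(X = 0): I: 0; II: 0.0608101; III: 0.69; IV: 0.0672055.
By total probability, P(X = 0) = 0.26·0 + 0.15·0.0608101 + 0.17·0.69 + 0.42·0.0672055 = 0.154648.

0.1546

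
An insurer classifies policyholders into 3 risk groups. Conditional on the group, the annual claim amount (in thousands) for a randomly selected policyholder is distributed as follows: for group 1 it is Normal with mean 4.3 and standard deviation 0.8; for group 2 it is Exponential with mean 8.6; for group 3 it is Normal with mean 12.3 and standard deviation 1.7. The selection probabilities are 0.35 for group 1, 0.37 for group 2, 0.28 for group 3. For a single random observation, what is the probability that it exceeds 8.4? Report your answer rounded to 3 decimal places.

Conditional on each group, P(X > 8.4): 1: 1.48769e-07; 2: 0.376535; 3: 0.989108.
By total probability, P(X > 8.4) = 0.35·1.48769e-07 + 0.37·0.376535 + 0.28·0.989108 = 0.416268.

0.416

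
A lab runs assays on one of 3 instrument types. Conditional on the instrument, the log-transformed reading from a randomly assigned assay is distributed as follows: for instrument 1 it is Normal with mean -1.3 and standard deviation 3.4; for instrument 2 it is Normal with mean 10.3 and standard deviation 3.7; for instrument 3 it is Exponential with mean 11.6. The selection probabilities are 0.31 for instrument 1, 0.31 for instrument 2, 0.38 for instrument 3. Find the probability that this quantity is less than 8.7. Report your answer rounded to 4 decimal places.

Conditional on each instrument, P(X < 8.7): 1: 0.998365; 2: 0.332714; 3: 0.527633.
By total probability, P(X < 8.7) = 0.31·0.998365 + 0.31·0.332714 + 0.38·0.527633 = 0.613135.

0.6131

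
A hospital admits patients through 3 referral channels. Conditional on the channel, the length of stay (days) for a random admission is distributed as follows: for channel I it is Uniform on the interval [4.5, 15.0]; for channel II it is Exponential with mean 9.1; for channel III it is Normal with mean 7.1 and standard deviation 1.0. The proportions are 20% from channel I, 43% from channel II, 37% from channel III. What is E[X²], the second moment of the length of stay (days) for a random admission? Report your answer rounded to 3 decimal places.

For each component E[X²] = Var + (mean)², giving I: 104.25; II: 165.62; III: 51.41.
Overall E[X²] = 0.2·104.25 + 0.43·165.62 + 0.37·51.41 = 111.088.

111.088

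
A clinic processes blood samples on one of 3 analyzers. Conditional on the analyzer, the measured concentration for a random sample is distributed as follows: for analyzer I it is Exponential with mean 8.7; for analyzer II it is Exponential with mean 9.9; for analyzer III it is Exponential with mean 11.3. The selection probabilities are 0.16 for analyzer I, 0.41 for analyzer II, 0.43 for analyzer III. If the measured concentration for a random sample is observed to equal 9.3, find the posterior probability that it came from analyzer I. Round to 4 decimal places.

0.1610

Likelihoods f(9.3 | ·): I: 0.0394671; II: 0.0394813; III: 0.0388592.
Posterior ∝ prior × likelihood. Numerator for I: 0.16·0.0394671 = 0.00631473.
Normalizing constant: 0.16·0.0394671 + 0.41·0.0394813 + 0.43·0.0388592 = 0.0392115.
P(I | observation) = 0.00631473 / 0.0392115 = 0.161043.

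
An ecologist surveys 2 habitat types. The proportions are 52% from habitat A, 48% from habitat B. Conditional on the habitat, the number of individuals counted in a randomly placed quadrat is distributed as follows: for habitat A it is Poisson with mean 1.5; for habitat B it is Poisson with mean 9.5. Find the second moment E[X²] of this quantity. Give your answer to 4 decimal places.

For each component E[X²] = Var + (mean)², giving A: 3.75; B: 99.75.
Overall E[X²] = 0.52·3.75 + 0.48·99.75 = 49.83.

49.8300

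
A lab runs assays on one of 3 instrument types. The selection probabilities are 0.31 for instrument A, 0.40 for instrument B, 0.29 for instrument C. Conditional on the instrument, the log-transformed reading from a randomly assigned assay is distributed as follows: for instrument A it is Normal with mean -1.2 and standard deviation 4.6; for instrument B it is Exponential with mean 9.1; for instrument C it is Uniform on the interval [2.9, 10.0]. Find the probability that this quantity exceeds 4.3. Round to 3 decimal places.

0.518

Conditional on each instrument, P(X > 4.3): A: 0.115916; B: 0.623425; C: 0.802817.
By total probability, P(X > 4.3) = 0.31·0.115916 + 0.4·0.623425 + 0.29·0.802817 = 0.518121.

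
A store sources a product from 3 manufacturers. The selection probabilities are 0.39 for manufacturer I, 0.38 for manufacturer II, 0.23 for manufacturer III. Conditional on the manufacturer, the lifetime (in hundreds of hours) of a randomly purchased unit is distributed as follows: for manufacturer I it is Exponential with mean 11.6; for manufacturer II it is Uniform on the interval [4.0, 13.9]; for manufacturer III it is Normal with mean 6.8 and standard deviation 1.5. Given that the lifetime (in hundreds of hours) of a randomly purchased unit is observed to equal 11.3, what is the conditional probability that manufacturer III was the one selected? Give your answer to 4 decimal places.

Likelihoods f(11.3 | ·): I: 0.0325446; II: 0.10101; III: 0.00295457.
Posterior ∝ prior × likelihood. Numerator for III: 0.23·0.00295457 = 0.00067955.
Normalizing constant: 0.39·0.0325446 + 0.38·0.10101 + 0.23·0.00295457 = 0.0517558.
P(III | observation) = 0.00067955 / 0.0517558 = 0.0131299.

0.0131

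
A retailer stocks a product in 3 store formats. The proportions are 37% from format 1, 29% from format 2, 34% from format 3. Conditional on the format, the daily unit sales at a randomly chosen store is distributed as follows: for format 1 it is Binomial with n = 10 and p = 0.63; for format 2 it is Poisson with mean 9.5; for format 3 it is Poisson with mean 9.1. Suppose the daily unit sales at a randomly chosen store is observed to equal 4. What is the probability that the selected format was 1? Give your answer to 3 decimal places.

0.633

Likelihoods P(X=4 | ·): 1: 0.0848774; 2: 0.025403; 3: 0.0319062.
Posterior ∝ prior × likelihood. Numerator for 1: 0.37·0.0848774 = 0.0314046.
Normalizing constant: 0.37·0.0848774 + 0.29·0.025403 + 0.34·0.0319062 = 0.0496196.
P(1 | observation) = 0.0314046 / 0.0496196 = 0.632908.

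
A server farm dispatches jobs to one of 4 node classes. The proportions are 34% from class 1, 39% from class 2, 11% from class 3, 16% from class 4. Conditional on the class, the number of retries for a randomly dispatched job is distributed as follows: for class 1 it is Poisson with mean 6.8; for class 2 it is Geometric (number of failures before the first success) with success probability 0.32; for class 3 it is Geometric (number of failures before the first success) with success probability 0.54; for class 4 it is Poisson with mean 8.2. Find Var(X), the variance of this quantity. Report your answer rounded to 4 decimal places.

Per component, 1: μ=6.8, E[X²]=53.04; 2: μ=2.125, E[X²]=11.1562; 3: μ=0.851852, E[X²]=2.30316; 4: μ=8.2, E[X²]=75.44.
E[X] = 0.34·6.8 + 0.39·2.125 + 0.11·0.851852 + 0.16·8.2 = 4.54645.
E[X²] = 0.34·53.04 + 0.39·11.1562 + 0.11·2.30316 + 0.16·75.44 = 34.7083.
Var(X) = E[X²] − (E[X])² = 34.7083 − 20.6702 = 14.038.

14.0380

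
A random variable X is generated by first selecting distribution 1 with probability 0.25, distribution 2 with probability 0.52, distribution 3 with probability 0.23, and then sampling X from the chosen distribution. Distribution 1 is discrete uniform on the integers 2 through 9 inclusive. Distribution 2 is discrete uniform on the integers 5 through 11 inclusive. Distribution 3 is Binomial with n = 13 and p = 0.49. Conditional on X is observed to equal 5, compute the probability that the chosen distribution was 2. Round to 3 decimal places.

Likelihoods P(X=5 | ·): 1: 0.125; 2: 0.142857; 3: 0.166387.
Posterior ∝ prior × likelihood. Numerator for 2: 0.52·0.142857 = 0.0742857.
Normalizing constant: 0.25·0.125 + 0.52·0.142857 + 0.23·0.166387 = 0.143805.
P(2 | observation) = 0.0742857 / 0.143805 = 0.516573.

0.517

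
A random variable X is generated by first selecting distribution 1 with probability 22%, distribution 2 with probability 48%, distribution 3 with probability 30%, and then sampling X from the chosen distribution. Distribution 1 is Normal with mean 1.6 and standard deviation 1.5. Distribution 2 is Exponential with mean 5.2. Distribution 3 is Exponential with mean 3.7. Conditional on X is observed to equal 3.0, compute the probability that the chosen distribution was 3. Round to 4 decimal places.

Likelihoods f(3.0 | ·): 1: 0.172052; 2: 0.108005; 3: 0.120134.
Posterior ∝ prior × likelihood. Numerator for 3: 0.3·0.120134 = 0.0360403.
Normalizing constant: 0.22·0.172052 + 0.48·0.108005 + 0.3·0.120134 = 0.125734.
P(3 | observation) = 0.0360403 / 0.125734 = 0.28664.

0.2866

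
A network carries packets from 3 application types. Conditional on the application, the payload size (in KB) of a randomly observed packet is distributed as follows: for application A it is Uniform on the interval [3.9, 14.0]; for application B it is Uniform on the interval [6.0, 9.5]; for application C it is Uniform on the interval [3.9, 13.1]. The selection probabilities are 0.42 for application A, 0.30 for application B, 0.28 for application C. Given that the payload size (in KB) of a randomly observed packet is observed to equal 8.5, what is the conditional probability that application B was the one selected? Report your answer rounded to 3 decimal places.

0.543

Likelihoods f(8.5 | ·): A: 0.0990099; B: 0.285714; C: 0.108696.
Posterior ∝ prior × likelihood. Numerator for B: 0.3·0.285714 = 0.0857143.
Normalizing constant: 0.42·0.0990099 + 0.3·0.285714 + 0.28·0.108696 = 0.157733.
P(B | observation) = 0.0857143 / 0.157733 = 0.543413.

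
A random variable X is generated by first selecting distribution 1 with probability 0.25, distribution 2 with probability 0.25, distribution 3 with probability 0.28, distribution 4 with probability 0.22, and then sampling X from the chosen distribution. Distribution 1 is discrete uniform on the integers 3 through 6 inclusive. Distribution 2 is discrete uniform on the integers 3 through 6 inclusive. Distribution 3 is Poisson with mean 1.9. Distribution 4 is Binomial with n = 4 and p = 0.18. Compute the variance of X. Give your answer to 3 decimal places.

Per component, 1: μ=4.5, E[X²]=21.5; 2: μ=4.5, E[X²]=21.5; 3: μ=1.9, E[X²]=5.51; 4: μ=0.72, E[X²]=1.1088.
E[X] = 0.25·4.5 + 0.25·4.5 + 0.28·1.9 + 0.22·0.72 = 2.9404.
E[X²] = 0.25·21.5 + 0.25·21.5 + 0.28·5.51 + 0.22·1.1088 = 12.5367.
Var(X) = E[X²] − (E[X])² = 12.5367 − 8.64595 = 3.89078.

3.891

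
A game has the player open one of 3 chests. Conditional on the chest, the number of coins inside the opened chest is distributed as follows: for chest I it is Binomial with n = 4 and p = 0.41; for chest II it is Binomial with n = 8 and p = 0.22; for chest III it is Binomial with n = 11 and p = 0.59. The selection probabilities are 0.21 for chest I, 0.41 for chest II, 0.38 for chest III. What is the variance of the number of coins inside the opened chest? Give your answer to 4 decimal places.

Per component, I: μ=1.64, E[X²]=3.6572; II: μ=1.76, E[X²]=4.4704; III: μ=6.49, E[X²]=44.781.
E[X] = 0.21·1.64 + 0.41·1.76 + 0.38·6.49 = 3.5322.
E[X²] = 0.21·3.6572 + 0.41·4.4704 + 0.38·44.781 = 19.6177.
Var(X) = E[X²] − (E[X])² = 19.6177 − 12.4764 = 7.14122.

7.1412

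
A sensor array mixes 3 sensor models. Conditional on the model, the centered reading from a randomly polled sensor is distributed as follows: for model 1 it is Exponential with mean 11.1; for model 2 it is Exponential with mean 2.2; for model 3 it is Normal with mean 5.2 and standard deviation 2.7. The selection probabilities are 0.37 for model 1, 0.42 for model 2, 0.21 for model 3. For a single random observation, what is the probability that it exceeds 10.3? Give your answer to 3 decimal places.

Conditional on each model, P(X > 10.3): 1: 0.395372; 2: 0.00926216; 3: 0.0294534.
By total probability, P(X > 10.3) = 0.37·0.395372 + 0.42·0.00926216 + 0.21·0.0294534 = 0.156363.

0.156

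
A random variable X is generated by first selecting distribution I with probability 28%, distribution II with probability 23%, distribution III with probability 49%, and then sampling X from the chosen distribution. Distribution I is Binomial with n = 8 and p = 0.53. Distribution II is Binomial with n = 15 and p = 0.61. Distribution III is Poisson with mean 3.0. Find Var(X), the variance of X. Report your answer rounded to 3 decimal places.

8.875

Per component, I: μ=4.24, E[X²]=19.9704; II: μ=9.15, E[X²]=87.291; III: μ=3, E[X²]=12.
E[X] = 0.28·4.24 + 0.23·9.15 + 0.49·3 = 4.7617.
E[X²] = 0.28·19.9704 + 0.23·87.291 + 0.49·12 = 31.5486.
Var(X) = E[X²] − (E[X])² = 31.5486 − 22.6738 = 8.87486.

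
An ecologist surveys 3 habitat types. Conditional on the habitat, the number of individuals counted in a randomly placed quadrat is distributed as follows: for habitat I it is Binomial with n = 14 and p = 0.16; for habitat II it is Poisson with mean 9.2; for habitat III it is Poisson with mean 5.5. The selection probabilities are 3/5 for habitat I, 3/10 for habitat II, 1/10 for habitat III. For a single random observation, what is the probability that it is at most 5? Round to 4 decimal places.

Conditional on each habitat, P(X ≤ 5): I: 0.984276; II: 0.104074; III: 0.528919.
By total probability, P(X ≤ 5) = 0.6·0.984276 + 0.3·0.104074 + 0.1·0.528919 = 0.67468.

0.6747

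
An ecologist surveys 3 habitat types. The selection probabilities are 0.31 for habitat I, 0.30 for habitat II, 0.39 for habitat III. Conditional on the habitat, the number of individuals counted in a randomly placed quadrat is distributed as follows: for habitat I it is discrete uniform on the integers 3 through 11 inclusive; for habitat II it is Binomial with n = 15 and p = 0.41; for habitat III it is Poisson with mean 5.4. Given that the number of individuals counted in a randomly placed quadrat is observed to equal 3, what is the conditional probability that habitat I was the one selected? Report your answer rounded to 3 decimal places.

0.354

Likelihoods P(X=3 | ·): I: 0.111111; II: 0.0557939; III: 0.118533.
Posterior ∝ prior × likelihood. Numerator for I: 0.31·0.111111 = 0.0344444.
Normalizing constant: 0.31·0.111111 + 0.3·0.0557939 + 0.39·0.118533 = 0.0974106.
P(I | observation) = 0.0344444 / 0.0974106 = 0.353601.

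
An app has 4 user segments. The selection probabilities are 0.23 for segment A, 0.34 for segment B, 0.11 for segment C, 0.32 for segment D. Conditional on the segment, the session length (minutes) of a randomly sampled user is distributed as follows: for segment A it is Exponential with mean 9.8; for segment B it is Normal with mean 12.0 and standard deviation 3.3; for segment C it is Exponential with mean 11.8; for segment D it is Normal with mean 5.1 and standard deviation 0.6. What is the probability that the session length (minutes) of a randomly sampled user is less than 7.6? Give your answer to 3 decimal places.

0.527

Conditional on each segment, P(X < 7.6): A: 0.539531; B: 0.0912112; C: 0.474848; D: 0.999985.
By total probability, P(X < 7.6) = 0.23·0.539531 + 0.34·0.0912112 + 0.11·0.474848 + 0.32·0.999985 = 0.527332.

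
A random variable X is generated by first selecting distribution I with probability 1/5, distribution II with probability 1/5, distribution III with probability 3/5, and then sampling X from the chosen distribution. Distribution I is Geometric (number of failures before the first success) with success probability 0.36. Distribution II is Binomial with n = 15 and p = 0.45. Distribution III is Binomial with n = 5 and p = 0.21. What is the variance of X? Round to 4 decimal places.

7.1791

Per component, I: μ=1.77778, E[X²]=8.09877; II: μ=6.75, E[X²]=49.275; III: μ=1.05, E[X²]=1.932.
E[X] = 0.2·1.77778 + 0.2·6.75 + 0.6·1.05 = 2.33556.
E[X²] = 0.2·8.09877 + 0.2·49.275 + 0.6·1.932 = 12.634.
Var(X) = E[X²] − (E[X])² = 12.634 − 5.45482 = 7.17913.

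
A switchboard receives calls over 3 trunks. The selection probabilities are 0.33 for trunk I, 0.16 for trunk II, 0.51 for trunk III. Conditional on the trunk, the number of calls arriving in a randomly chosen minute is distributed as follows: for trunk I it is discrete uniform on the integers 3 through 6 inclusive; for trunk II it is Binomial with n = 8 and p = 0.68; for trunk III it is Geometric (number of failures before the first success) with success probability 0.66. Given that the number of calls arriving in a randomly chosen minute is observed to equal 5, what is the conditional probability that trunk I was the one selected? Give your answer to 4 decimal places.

0.6511

Likelihoods P(X=5 | ·): I: 0.25; II: 0.266798; III: 0.00299874.
Posterior ∝ prior × likelihood. Numerator for I: 0.33·0.25 = 0.0825.
Normalizing constant: 0.33·0.25 + 0.16·0.266798 + 0.51·0.00299874 = 0.126717.
P(I | observation) = 0.0825 / 0.126717 = 0.651057.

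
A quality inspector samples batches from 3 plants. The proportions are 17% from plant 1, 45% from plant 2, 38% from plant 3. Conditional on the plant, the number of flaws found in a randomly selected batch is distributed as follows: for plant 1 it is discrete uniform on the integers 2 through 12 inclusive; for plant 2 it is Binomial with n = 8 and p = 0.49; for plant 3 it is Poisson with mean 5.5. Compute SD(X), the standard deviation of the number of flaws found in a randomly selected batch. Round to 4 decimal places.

2.4470

Per component, 1: μ=7, E[X²]=59; 2: μ=3.92, E[X²]=17.3656; 3: μ=5.5, E[X²]=35.75.
E[X] = 0.17·7 + 0.45·3.92 + 0.38·5.5 = 5.044.
E[X²] = 0.17·59 + 0.45·17.3656 + 0.38·35.75 = 31.4295.
Var(X) = E[X²] − (E[X])² = 31.4295 − 25.4419 = 5.98758.
SD(X) = √5.98758 = 2.44695.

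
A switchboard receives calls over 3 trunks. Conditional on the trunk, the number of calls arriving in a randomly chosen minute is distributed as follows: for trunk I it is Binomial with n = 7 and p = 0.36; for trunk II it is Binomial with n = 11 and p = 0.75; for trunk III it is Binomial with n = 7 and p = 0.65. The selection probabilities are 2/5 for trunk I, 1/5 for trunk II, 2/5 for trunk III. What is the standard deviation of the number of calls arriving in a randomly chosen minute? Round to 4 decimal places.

Per component, I: μ=2.52, E[X²]=7.9632; II: μ=8.25, E[X²]=70.125; III: μ=4.55, E[X²]=22.295.
E[X] = 0.4·2.52 + 0.2·8.25 + 0.4·4.55 = 4.478.
E[X²] = 0.4·7.9632 + 0.2·70.125 + 0.4·22.295 = 26.1283.
Var(X) = E[X²] − (E[X])² = 26.1283 − 20.0525 = 6.0758.
SD(X) = √6.0758 = 2.46491.

2.4649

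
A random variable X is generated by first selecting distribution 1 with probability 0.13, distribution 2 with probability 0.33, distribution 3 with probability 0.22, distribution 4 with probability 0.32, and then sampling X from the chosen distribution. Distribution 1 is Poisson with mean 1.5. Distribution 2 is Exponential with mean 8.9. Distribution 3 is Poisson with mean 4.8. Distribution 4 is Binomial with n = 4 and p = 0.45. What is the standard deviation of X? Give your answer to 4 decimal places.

Per component, 1: μ=1.5, E[X²]=3.75; 2: μ=8.9, E[X²]=158.42; 3: μ=4.8, E[X²]=27.84; 4: μ=1.8, E[X²]=4.23.
E[X] = 0.13·1.5 + 0.33·8.9 + 0.22·4.8 + 0.32·1.8 = 4.764.
E[X²] = 0.13·3.75 + 0.33·158.42 + 0.22·27.84 + 0.32·4.23 = 60.2445.
Var(X) = E[X²] − (E[X])² = 60.2445 − 22.6957 = 37.5488.
SD(X) = √37.5488 = 6.12771.

6.1277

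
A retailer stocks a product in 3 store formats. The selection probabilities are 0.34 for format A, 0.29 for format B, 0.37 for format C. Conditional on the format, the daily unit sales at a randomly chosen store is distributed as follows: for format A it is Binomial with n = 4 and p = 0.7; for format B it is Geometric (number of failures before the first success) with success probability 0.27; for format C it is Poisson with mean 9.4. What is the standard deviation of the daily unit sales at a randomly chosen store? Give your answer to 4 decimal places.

4.1182

Per component, A: μ=2.8, E[X²]=8.68; B: μ=2.7037, E[X²]=17.3237; C: μ=9.4, E[X²]=97.76.
E[X] = 0.34·2.8 + 0.29·2.7037 + 0.37·9.4 = 5.21407.
E[X²] = 0.34·8.68 + 0.29·17.3237 + 0.37·97.76 = 44.1463.
Var(X) = E[X²] − (E[X])² = 44.1463 − 27.1866 = 16.9597.
SD(X) = √16.9597 = 4.11822.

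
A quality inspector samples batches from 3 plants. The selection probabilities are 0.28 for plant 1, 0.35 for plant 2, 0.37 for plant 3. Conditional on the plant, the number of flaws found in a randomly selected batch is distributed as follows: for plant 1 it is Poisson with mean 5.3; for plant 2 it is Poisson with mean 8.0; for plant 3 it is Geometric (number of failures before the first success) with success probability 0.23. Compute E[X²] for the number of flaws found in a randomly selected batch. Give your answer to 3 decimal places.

For each component E[X²] = Var + (mean)², giving 1: 33.39; 2: 72; 3: 25.7637.
Overall E[X²] = 0.28·33.39 + 0.35·72 + 0.37·25.7637 = 44.0818.

44.082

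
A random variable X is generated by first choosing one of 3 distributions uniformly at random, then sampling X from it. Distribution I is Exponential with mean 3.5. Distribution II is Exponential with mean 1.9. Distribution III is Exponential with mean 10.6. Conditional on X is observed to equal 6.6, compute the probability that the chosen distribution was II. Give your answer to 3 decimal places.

Likelihoods f(6.6 | ·): I: 0.0433488; II: 0.0163172; III: 0.0506156.
Posterior ∝ prior × likelihood. Numerator for II: 0.333333·0.0163172 = 0.00543905.
Normalizing constant: 0.333333·0.0433488 + 0.333333·0.0163172 + 0.333333·0.0506156 = 0.0367605.
P(II | observation) = 0.00543905 / 0.0367605 = 0.147959.

0.148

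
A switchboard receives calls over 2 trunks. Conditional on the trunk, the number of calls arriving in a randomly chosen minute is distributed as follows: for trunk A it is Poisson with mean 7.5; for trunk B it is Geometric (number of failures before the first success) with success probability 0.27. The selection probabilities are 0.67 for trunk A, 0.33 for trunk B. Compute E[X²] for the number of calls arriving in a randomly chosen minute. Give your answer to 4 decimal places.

For each component E[X²] = Var + (mean)², giving A: 63.75; B: 17.3237.
Overall E[X²] = 0.67·63.75 + 0.33·17.3237 = 48.4293.

48.4293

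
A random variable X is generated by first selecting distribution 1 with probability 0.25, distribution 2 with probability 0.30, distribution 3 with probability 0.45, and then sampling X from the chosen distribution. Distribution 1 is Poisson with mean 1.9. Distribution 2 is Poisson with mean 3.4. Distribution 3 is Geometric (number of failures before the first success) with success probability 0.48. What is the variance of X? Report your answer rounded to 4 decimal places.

3.4789

Per component, 1: μ=1.9, E[X²]=5.51; 2: μ=3.4, E[X²]=14.96; 3: μ=1.08333, E[X²]=3.43056.
E[X] = 0.25·1.9 + 0.3·3.4 + 0.45·1.08333 = 1.9825.
E[X²] = 0.25·5.51 + 0.3·14.96 + 0.45·3.43056 = 7.40925.
Var(X) = E[X²] − (E[X])² = 7.40925 − 3.93031 = 3.47894.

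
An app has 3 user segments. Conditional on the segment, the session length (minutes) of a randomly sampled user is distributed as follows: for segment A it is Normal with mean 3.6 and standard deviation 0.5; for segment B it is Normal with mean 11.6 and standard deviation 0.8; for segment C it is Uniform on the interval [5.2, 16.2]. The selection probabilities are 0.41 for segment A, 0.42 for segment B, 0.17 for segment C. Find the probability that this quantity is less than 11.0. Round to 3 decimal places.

Conditional on each segment, P(X < 11.0): A: 1; B: 0.226627; C: 0.527273.
By total probability, P(X < 11.0) = 0.41·1 + 0.42·0.226627 + 0.17·0.527273 = 0.59482.

0.595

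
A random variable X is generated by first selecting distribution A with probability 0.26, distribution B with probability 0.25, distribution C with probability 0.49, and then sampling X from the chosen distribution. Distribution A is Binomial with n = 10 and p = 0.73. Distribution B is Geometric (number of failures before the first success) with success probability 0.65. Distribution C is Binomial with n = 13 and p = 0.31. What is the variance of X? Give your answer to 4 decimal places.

7.9095

Per component, A: μ=7.3, E[X²]=55.261; B: μ=0.538462, E[X²]=1.11834; C: μ=4.03, E[X²]=19.0216.
E[X] = 0.26·7.3 + 0.25·0.538462 + 0.49·4.03 = 4.00732.
E[X²] = 0.26·55.261 + 0.25·1.11834 + 0.49·19.0216 = 23.968.
Var(X) = E[X²] − (E[X])² = 23.968 − 16.0586 = 7.90945.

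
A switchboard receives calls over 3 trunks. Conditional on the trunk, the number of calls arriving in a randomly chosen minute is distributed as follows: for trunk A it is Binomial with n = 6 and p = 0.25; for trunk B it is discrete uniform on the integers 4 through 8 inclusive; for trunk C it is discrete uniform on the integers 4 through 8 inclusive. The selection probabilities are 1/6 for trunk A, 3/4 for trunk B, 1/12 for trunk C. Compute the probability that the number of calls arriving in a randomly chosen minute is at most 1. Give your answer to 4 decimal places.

Conditional on each trunk, P(X ≤ 1): A: 0.533936; B: 0; C: 0.
By total probability, P(X ≤ 1) = 0.166667·0.533936 + 0.75·0 + 0.0833333·0 = 0.0889893.

0.0890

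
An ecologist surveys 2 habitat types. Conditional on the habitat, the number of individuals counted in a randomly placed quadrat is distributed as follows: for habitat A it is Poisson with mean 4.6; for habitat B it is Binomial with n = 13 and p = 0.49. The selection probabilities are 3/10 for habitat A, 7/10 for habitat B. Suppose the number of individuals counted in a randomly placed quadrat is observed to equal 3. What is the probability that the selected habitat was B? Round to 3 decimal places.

Likelihoods P(X=3 | ·): A: 0.163068; B: 0.0400549.
Posterior ∝ prior × likelihood. Numerator for B: 0.7·0.0400549 = 0.0280385.
Normalizing constant: 0.3·0.163068 + 0.7·0.0400549 = 0.0769587.
P(B | observation) = 0.0280385 / 0.0769587 = 0.364331.

0.364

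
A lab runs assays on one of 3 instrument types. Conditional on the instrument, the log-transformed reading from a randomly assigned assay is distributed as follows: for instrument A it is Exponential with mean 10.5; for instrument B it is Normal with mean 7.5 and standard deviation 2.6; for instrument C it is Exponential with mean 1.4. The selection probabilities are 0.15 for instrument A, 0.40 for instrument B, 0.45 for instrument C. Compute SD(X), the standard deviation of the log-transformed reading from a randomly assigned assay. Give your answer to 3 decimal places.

5.740

Per component, A: μ=10.5, E[X²]=220.5; B: μ=7.5, E[X²]=63.01; C: μ=1.4, E[X²]=3.92.
E[X] = 0.15·10.5 + 0.4·7.5 + 0.45·1.4 = 5.205.
E[X²] = 0.15·220.5 + 0.4·63.01 + 0.45·3.92 = 60.043.
Var(X) = E[X²] − (E[X])² = 60.043 − 27.092 = 32.951.
SD(X) = √32.951 = 5.74029.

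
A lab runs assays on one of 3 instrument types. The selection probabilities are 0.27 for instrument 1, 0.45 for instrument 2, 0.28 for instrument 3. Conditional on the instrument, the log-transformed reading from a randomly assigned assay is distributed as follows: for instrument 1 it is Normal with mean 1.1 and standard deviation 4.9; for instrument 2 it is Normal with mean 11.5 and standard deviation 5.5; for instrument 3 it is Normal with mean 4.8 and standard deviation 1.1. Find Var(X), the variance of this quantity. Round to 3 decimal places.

40.267

Per component, 1: μ=1.1, E[X²]=25.22; 2: μ=11.5, E[X²]=162.5; 3: μ=4.8, E[X²]=24.25.
E[X] = 0.27·1.1 + 0.45·11.5 + 0.28·4.8 = 6.816.
E[X²] = 0.27·25.22 + 0.45·162.5 + 0.28·24.25 = 86.7244.
Var(X) = E[X²] − (E[X])² = 86.7244 − 46.4579 = 40.2665.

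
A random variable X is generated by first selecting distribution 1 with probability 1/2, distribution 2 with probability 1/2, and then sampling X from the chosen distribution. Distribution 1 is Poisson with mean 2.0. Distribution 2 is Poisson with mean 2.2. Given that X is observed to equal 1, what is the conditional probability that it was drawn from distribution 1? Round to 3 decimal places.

0.526

Likelihoods P(X=1 | ·): 1: 0.270671; 2: 0.243767.
Posterior ∝ prior × likelihood. Numerator for 1: 0.5·0.270671 = 0.135335.
Normalizing constant: 0.5·0.270671 + 0.5·0.243767 = 0.257219.
P(1 | observation) = 0.135335 / 0.257219 = 0.526149.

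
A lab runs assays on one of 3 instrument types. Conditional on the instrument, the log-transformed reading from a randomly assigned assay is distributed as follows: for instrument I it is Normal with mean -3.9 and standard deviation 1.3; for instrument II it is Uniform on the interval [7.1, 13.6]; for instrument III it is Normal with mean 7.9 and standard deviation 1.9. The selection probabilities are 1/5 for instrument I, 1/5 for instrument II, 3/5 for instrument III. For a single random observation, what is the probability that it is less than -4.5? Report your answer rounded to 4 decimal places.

0.0644

Conditional on each instrument, P(X < -4.5): I: 0.322206; II: 0; III: 3.37035e-11.
By total probability, P(X < -4.5) = 0.2·0.322206 + 0.2·0 + 0.6·3.37035e-11 = 0.0644412.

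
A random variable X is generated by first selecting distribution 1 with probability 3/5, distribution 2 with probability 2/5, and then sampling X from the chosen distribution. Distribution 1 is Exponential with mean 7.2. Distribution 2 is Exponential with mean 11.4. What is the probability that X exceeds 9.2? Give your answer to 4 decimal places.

0.3457

Conditional on each component, P(X > 9.2): 1: 0.278656; 2: 0.446187.
By total probability, P(X > 9.2) = 0.6·0.278656 + 0.4·0.446187 = 0.345668.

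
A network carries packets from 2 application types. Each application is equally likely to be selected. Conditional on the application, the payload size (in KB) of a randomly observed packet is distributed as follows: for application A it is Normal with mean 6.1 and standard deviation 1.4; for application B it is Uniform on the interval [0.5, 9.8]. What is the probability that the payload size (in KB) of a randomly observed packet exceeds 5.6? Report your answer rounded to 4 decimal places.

Conditional on each application, P(X > 5.6): A: 0.639508; B: 0.451613.
By total probability, P(X > 5.6) = 0.5·0.639508 + 0.5·0.451613 = 0.54556.

0.5456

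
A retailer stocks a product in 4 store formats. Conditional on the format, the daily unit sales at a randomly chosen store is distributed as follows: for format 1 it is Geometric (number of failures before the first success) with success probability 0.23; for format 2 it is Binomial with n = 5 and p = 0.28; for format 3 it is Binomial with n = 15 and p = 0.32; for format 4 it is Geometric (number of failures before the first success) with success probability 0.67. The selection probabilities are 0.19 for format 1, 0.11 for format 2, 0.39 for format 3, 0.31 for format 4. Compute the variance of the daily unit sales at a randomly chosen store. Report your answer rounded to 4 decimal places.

Per component, 1: μ=3.34783, E[X²]=25.7637; 2: μ=1.4, E[X²]=2.968; 3: μ=4.8, E[X²]=26.304; 4: μ=0.492537, E[X²]=0.977723.
E[X] = 0.19·3.34783 + 0.11·1.4 + 0.39·4.8 + 0.31·0.492537 = 2.81477.
E[X²] = 0.19·25.7637 + 0.11·2.968 + 0.39·26.304 + 0.31·0.977723 = 15.7832.
Var(X) = E[X²] − (E[X])² = 15.7832 − 7.92295 = 7.86029.

7.8603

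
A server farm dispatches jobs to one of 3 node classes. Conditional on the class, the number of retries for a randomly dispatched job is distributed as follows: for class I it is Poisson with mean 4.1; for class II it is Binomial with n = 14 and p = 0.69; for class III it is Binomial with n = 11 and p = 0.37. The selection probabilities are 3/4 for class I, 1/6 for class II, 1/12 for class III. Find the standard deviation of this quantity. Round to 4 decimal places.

Per component, I: μ=4.1, E[X²]=20.91; II: μ=9.66, E[X²]=96.3102; III: μ=4.07, E[X²]=19.129.
E[X] = 0.75·4.1 + 0.166667·9.66 + 0.0833333·4.07 = 5.02417.
E[X²] = 0.75·20.91 + 0.166667·96.3102 + 0.0833333·19.129 = 33.3283.
Var(X) = E[X²] − (E[X])² = 33.3283 − 25.2423 = 8.08603.
SD(X) = √8.08603 = 2.8436.

2.8436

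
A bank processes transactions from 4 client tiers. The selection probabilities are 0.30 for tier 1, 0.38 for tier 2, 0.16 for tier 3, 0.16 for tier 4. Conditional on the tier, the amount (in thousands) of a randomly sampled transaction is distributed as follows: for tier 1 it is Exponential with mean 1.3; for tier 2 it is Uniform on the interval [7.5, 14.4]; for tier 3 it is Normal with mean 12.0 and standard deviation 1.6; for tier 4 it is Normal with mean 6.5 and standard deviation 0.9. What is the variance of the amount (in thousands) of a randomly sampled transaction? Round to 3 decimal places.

Per component, 1: μ=1.3, E[X²]=3.38; 2: μ=10.95, E[X²]=123.87; 3: μ=12, E[X²]=146.56; 4: μ=6.5, E[X²]=43.06.
E[X] = 0.3·1.3 + 0.38·10.95 + 0.16·12 + 0.16·6.5 = 7.511.
E[X²] = 0.3·3.38 + 0.38·123.87 + 0.16·146.56 + 0.16·43.06 = 78.4238.
Var(X) = E[X²] − (E[X])² = 78.4238 − 56.4151 = 22.0087.

22.009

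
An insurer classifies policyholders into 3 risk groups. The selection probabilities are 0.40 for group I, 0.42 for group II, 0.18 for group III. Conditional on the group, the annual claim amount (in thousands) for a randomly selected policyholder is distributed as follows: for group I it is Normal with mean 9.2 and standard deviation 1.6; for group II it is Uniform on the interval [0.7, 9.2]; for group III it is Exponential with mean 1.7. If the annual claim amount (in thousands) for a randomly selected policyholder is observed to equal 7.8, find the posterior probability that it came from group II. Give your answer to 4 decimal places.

Likelihoods f(7.8 | ·): I: 0.170034; II: 0.117647; III: 0.00598282.
Posterior ∝ prior × likelihood. Numerator for II: 0.42·0.117647 = 0.0494118.
Normalizing constant: 0.4·0.170034 + 0.42·0.117647 + 0.18·0.00598282 = 0.118502.
P(II | observation) = 0.0494118 / 0.118502 = 0.416968.

0.4170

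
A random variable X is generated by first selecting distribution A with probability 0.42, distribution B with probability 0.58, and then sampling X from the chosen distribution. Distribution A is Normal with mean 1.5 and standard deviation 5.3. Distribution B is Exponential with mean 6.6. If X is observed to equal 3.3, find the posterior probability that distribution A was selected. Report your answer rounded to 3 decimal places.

0.359

Likelihoods f(3.3 | ·): A: 0.0710539; B: 0.0918986.
Posterior ∝ prior × likelihood. Numerator for A: 0.42·0.0710539 = 0.0298426.
Normalizing constant: 0.42·0.0710539 + 0.58·0.0918986 = 0.0831438.
P(A | observation) = 0.0298426 / 0.0831438 = 0.358928.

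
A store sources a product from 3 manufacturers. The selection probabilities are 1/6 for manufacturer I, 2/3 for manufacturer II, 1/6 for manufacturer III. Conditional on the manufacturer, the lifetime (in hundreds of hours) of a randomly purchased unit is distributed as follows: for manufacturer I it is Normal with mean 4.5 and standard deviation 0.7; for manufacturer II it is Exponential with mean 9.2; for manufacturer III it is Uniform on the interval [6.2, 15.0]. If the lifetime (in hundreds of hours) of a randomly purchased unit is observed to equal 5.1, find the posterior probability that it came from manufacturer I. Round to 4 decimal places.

Likelihoods f(5.1 | ·): I: 0.394707; II: 0.0624399; III: 0.
Posterior ∝ prior × likelihood. Numerator for I: 0.166667·0.394707 = 0.0657846.
Normalizing constant: 0.166667·0.394707 + 0.666667·0.0624399 + 0.166667·0 = 0.107411.
P(I | observation) = 0.0657846 / 0.107411 = 0.612456.

0.6125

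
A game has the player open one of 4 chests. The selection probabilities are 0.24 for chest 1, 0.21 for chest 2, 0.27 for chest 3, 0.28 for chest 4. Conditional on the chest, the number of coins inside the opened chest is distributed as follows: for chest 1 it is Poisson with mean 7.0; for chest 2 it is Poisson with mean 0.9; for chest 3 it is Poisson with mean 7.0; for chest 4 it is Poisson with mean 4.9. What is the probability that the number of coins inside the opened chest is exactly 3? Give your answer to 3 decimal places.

Conditional on each chest, P(X = 3): 1: 0.0521293; 2: 0.0493982; 3: 0.0521293; 4: 0.146014.
By total probability, P(X = 3) = 0.24·0.0521293 + 0.21·0.0493982 + 0.27·0.0521293 + 0.28·0.146014 = 0.0778434.

0.078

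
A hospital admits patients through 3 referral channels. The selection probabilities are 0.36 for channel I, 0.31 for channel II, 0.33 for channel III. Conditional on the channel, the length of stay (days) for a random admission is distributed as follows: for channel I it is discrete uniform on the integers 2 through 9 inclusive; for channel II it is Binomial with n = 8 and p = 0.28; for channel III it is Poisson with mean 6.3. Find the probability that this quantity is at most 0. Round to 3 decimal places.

Conditional on each channel, P(X ≤ 0): I: 0; II: 0.0722204; III: 0.0018363.
By total probability, P(X ≤ 0) = 0.36·0 + 0.31·0.0722204 + 0.33·0.0018363 = 0.0229943.

0.023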